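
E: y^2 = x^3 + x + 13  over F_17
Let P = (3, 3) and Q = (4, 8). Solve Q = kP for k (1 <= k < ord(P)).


Enumerate multiples of P until we hit Q = (4, 8):
  1P = (3, 3)
  2P = (12, 6)
  3P = (4, 8)
Match found at i = 3.

k = 3


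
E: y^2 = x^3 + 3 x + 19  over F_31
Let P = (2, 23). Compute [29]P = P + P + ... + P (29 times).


k = 29 = 11101_2 (binary, LSB first: 10111)
Double-and-add from P = (2, 23):
  bit 0 = 1: acc = O + (2, 23) = (2, 23)
  bit 1 = 0: acc unchanged = (2, 23)
  bit 2 = 1: acc = (2, 23) + (11, 9) = (12, 27)
  bit 3 = 1: acc = (12, 27) + (16, 3) = (8, 11)
  bit 4 = 1: acc = (8, 11) + (27, 25) = (12, 4)

29P = (12, 4)


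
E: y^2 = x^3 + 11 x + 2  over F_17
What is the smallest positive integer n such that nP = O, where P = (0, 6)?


Compute successive multiples of P until we hit O:
  1P = (0, 6)
  2P = (13, 9)
  3P = (12, 3)
  4P = (4, 12)
  5P = (11, 3)
  6P = (2, 10)
  7P = (2, 7)
  8P = (11, 14)
  ... (continuing to 13P)
  13P = O

ord(P) = 13


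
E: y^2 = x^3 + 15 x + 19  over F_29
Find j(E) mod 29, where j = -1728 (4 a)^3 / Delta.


Delta = -16(4 a^3 + 27 b^2) mod 29 = 2
-1728 * (4 a)^3 = -1728 * (4*15)^3 mod 29 = 9
j = 9 * 2^(-1) mod 29 = 19

j = 19 (mod 29)


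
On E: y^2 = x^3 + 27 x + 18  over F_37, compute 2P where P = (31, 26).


Doubling: s = (3 x1^2 + a) / (2 y1)
s = (3*31^2 + 27) / (2*26) mod 37 = 9
x3 = s^2 - 2 x1 mod 37 = 9^2 - 2*31 = 19
y3 = s (x1 - x3) - y1 mod 37 = 9 * (31 - 19) - 26 = 8

2P = (19, 8)


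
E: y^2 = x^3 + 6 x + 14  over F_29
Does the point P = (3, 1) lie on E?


Check whether y^2 = x^3 + 6 x + 14 (mod 29) for (x, y) = (3, 1).
LHS: y^2 = 1^2 mod 29 = 1
RHS: x^3 + 6 x + 14 = 3^3 + 6*3 + 14 mod 29 = 1
LHS = RHS

Yes, on the curve


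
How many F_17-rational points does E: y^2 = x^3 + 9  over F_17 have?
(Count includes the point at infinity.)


For each x in F_17, count y with y^2 = x^3 + 0 x + 9 mod 17:
  x = 0: RHS = 9, y in [3, 14]  -> 2 point(s)
  x = 2: RHS = 0, y in [0]  -> 1 point(s)
  x = 3: RHS = 2, y in [6, 11]  -> 2 point(s)
  x = 5: RHS = 15, y in [7, 10]  -> 2 point(s)
  x = 6: RHS = 4, y in [2, 15]  -> 2 point(s)
  x = 13: RHS = 13, y in [8, 9]  -> 2 point(s)
  x = 14: RHS = 16, y in [4, 13]  -> 2 point(s)
  x = 15: RHS = 1, y in [1, 16]  -> 2 point(s)
  x = 16: RHS = 8, y in [5, 12]  -> 2 point(s)
Affine points: 17. Add the point at infinity: total = 18.

#E(F_17) = 18


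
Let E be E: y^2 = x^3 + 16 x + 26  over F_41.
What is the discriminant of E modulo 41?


4 a^3 + 27 b^2 = 4*16^3 + 27*26^2 = 16384 + 18252 = 34636
Delta = -16 * (34636) = -554176
Delta mod 41 = 21

Delta = 21 (mod 41)


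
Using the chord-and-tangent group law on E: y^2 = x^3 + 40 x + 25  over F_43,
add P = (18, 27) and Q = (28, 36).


P != Q, so use the chord formula.
s = (y2 - y1) / (x2 - x1) = (9) / (10) mod 43 = 31
x3 = s^2 - x1 - x2 mod 43 = 31^2 - 18 - 28 = 12
y3 = s (x1 - x3) - y1 mod 43 = 31 * (18 - 12) - 27 = 30

P + Q = (12, 30)


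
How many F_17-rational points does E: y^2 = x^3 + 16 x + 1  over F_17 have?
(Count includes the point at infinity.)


For each x in F_17, count y with y^2 = x^3 + 16 x + 1 mod 17:
  x = 0: RHS = 1, y in [1, 16]  -> 2 point(s)
  x = 1: RHS = 1, y in [1, 16]  -> 2 point(s)
  x = 3: RHS = 8, y in [5, 12]  -> 2 point(s)
  x = 5: RHS = 2, y in [6, 11]  -> 2 point(s)
  x = 12: RHS = 0, y in [0]  -> 1 point(s)
  x = 13: RHS = 9, y in [3, 14]  -> 2 point(s)
  x = 16: RHS = 1, y in [1, 16]  -> 2 point(s)
Affine points: 13. Add the point at infinity: total = 14.

#E(F_17) = 14


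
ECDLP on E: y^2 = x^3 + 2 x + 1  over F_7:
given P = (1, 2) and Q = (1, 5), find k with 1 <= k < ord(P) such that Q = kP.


Enumerate multiples of P until we hit Q = (1, 5):
  1P = (1, 2)
  2P = (0, 1)
  3P = (0, 6)
  4P = (1, 5)
Match found at i = 4.

k = 4


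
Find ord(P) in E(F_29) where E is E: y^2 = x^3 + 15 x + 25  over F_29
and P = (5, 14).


Compute successive multiples of P until we hit O:
  1P = (5, 14)
  2P = (28, 26)
  3P = (0, 5)
  4P = (11, 10)
  5P = (7, 26)
  6P = (24, 17)
  7P = (23, 3)
  8P = (2, 18)
  ... (continuing to 24P)
  24P = O

ord(P) = 24


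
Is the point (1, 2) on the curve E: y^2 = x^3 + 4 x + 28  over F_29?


Check whether y^2 = x^3 + 4 x + 28 (mod 29) for (x, y) = (1, 2).
LHS: y^2 = 2^2 mod 29 = 4
RHS: x^3 + 4 x + 28 = 1^3 + 4*1 + 28 mod 29 = 4
LHS = RHS

Yes, on the curve


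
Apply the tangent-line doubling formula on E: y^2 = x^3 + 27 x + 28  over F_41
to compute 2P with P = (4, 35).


Doubling: s = (3 x1^2 + a) / (2 y1)
s = (3*4^2 + 27) / (2*35) mod 41 = 4
x3 = s^2 - 2 x1 mod 41 = 4^2 - 2*4 = 8
y3 = s (x1 - x3) - y1 mod 41 = 4 * (4 - 8) - 35 = 31

2P = (8, 31)


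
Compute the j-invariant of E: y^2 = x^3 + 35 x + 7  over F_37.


Delta = -16(4 a^3 + 27 b^2) mod 37 = 27
-1728 * (4 a)^3 = -1728 * (4*35)^3 mod 37 = 29
j = 29 * 27^(-1) mod 37 = 23

j = 23 (mod 37)


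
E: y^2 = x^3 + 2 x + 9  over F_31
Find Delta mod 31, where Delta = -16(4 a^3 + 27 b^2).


4 a^3 + 27 b^2 = 4*2^3 + 27*9^2 = 32 + 2187 = 2219
Delta = -16 * (2219) = -35504
Delta mod 31 = 22

Delta = 22 (mod 31)


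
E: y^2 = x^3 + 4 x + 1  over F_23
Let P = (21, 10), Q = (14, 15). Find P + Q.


P != Q, so use the chord formula.
s = (y2 - y1) / (x2 - x1) = (5) / (16) mod 23 = 19
x3 = s^2 - x1 - x2 mod 23 = 19^2 - 21 - 14 = 4
y3 = s (x1 - x3) - y1 mod 23 = 19 * (21 - 4) - 10 = 14

P + Q = (4, 14)


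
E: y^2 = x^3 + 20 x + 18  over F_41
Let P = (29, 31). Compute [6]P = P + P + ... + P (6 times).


k = 6 = 110_2 (binary, LSB first: 011)
Double-and-add from P = (29, 31):
  bit 0 = 0: acc unchanged = O
  bit 1 = 1: acc = O + (28, 12) = (28, 12)
  bit 2 = 1: acc = (28, 12) + (3, 33) = (9, 36)

6P = (9, 36)


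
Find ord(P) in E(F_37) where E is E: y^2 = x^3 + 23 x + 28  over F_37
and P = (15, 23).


Compute successive multiples of P until we hit O:
  1P = (15, 23)
  2P = (0, 18)
  3P = (18, 13)
  4P = (11, 13)
  5P = (8, 13)
  6P = (10, 0)
  7P = (8, 24)
  8P = (11, 24)
  ... (continuing to 12P)
  12P = O

ord(P) = 12


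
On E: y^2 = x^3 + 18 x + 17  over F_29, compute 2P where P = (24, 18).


Doubling: s = (3 x1^2 + a) / (2 y1)
s = (3*24^2 + 18) / (2*18) mod 29 = 5
x3 = s^2 - 2 x1 mod 29 = 5^2 - 2*24 = 6
y3 = s (x1 - x3) - y1 mod 29 = 5 * (24 - 6) - 18 = 14

2P = (6, 14)


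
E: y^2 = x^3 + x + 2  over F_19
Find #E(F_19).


For each x in F_19, count y with y^2 = x^3 + 1 x + 2 mod 19:
  x = 1: RHS = 4, y in [2, 17]  -> 2 point(s)
  x = 8: RHS = 9, y in [3, 16]  -> 2 point(s)
  x = 10: RHS = 5, y in [9, 10]  -> 2 point(s)
  x = 14: RHS = 5, y in [9, 10]  -> 2 point(s)
  x = 17: RHS = 11, y in [7, 12]  -> 2 point(s)
  x = 18: RHS = 0, y in [0]  -> 1 point(s)
Affine points: 11. Add the point at infinity: total = 12.

#E(F_19) = 12


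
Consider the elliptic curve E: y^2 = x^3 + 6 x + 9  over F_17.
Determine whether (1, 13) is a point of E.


Check whether y^2 = x^3 + 6 x + 9 (mod 17) for (x, y) = (1, 13).
LHS: y^2 = 13^2 mod 17 = 16
RHS: x^3 + 6 x + 9 = 1^3 + 6*1 + 9 mod 17 = 16
LHS = RHS

Yes, on the curve


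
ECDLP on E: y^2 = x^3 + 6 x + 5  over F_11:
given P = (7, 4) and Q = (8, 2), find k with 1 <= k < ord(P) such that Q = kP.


Enumerate multiples of P until we hit Q = (8, 2):
  1P = (7, 4)
  2P = (2, 5)
  3P = (6, 9)
  4P = (1, 10)
  5P = (4, 4)
  6P = (0, 7)
  7P = (8, 9)
  8P = (10, 3)
  9P = (10, 8)
  10P = (8, 2)
Match found at i = 10.

k = 10


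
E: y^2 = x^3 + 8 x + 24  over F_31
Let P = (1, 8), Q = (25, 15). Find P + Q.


P != Q, so use the chord formula.
s = (y2 - y1) / (x2 - x1) = (7) / (24) mod 31 = 30
x3 = s^2 - x1 - x2 mod 31 = 30^2 - 1 - 25 = 6
y3 = s (x1 - x3) - y1 mod 31 = 30 * (1 - 6) - 8 = 28

P + Q = (6, 28)


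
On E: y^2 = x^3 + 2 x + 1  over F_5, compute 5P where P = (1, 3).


k = 5 = 101_2 (binary, LSB first: 101)
Double-and-add from P = (1, 3):
  bit 0 = 1: acc = O + (1, 3) = (1, 3)
  bit 1 = 0: acc unchanged = (1, 3)
  bit 2 = 1: acc = (1, 3) + (0, 1) = (3, 3)

5P = (3, 3)


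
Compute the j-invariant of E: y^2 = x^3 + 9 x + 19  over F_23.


Delta = -16(4 a^3 + 27 b^2) mod 23 = 22
-1728 * (4 a)^3 = -1728 * (4*9)^3 mod 23 = 10
j = 10 * 22^(-1) mod 23 = 13

j = 13 (mod 23)


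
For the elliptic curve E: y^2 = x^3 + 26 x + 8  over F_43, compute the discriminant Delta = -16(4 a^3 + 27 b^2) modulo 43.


4 a^3 + 27 b^2 = 4*26^3 + 27*8^2 = 70304 + 1728 = 72032
Delta = -16 * (72032) = -1152512
Delta mod 43 = 17

Delta = 17 (mod 43)


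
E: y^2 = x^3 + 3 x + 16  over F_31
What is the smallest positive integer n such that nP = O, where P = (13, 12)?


Compute successive multiples of P until we hit O:
  1P = (13, 12)
  2P = (9, 11)
  3P = (11, 4)
  4P = (23, 10)
  5P = (0, 4)
  6P = (27, 8)
  7P = (5, 30)
  8P = (20, 27)
  ... (continuing to 18P)
  18P = O

ord(P) = 18


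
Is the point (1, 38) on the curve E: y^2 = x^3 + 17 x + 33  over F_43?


Check whether y^2 = x^3 + 17 x + 33 (mod 43) for (x, y) = (1, 38).
LHS: y^2 = 38^2 mod 43 = 25
RHS: x^3 + 17 x + 33 = 1^3 + 17*1 + 33 mod 43 = 8
LHS != RHS

No, not on the curve


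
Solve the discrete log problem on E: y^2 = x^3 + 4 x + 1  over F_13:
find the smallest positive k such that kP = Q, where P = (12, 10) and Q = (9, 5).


Enumerate multiples of P until we hit Q = (9, 5):
  1P = (12, 10)
  2P = (3, 12)
  3P = (8, 5)
  4P = (10, 12)
  5P = (5, 9)
  6P = (0, 1)
  7P = (4, 9)
  8P = (9, 5)
Match found at i = 8.

k = 8


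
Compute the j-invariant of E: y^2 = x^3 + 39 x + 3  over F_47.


Delta = -16(4 a^3 + 27 b^2) mod 47 = 22
-1728 * (4 a)^3 = -1728 * (4*39)^3 mod 47 = 42
j = 42 * 22^(-1) mod 47 = 19

j = 19 (mod 47)


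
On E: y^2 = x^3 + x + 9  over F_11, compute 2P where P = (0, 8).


Doubling: s = (3 x1^2 + a) / (2 y1)
s = (3*0^2 + 1) / (2*8) mod 11 = 9
x3 = s^2 - 2 x1 mod 11 = 9^2 - 2*0 = 4
y3 = s (x1 - x3) - y1 mod 11 = 9 * (0 - 4) - 8 = 0

2P = (4, 0)


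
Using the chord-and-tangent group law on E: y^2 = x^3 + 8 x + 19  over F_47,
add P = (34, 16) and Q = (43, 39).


P != Q, so use the chord formula.
s = (y2 - y1) / (x2 - x1) = (23) / (9) mod 47 = 13
x3 = s^2 - x1 - x2 mod 47 = 13^2 - 34 - 43 = 45
y3 = s (x1 - x3) - y1 mod 47 = 13 * (34 - 45) - 16 = 29

P + Q = (45, 29)


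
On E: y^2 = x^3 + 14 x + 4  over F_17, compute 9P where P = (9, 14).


k = 9 = 1001_2 (binary, LSB first: 1001)
Double-and-add from P = (9, 14):
  bit 0 = 1: acc = O + (9, 14) = (9, 14)
  bit 1 = 0: acc unchanged = (9, 14)
  bit 2 = 0: acc unchanged = (9, 14)
  bit 3 = 1: acc = (9, 14) + (12, 8) = (0, 2)

9P = (0, 2)


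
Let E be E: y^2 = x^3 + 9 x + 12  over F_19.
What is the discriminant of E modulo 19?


4 a^3 + 27 b^2 = 4*9^3 + 27*12^2 = 2916 + 3888 = 6804
Delta = -16 * (6804) = -108864
Delta mod 19 = 6

Delta = 6 (mod 19)


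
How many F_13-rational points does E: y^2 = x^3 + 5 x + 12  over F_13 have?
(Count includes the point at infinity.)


For each x in F_13, count y with y^2 = x^3 + 5 x + 12 mod 13:
  x = 0: RHS = 12, y in [5, 8]  -> 2 point(s)
  x = 2: RHS = 4, y in [2, 11]  -> 2 point(s)
  x = 7: RHS = 0, y in [0]  -> 1 point(s)
  x = 10: RHS = 9, y in [3, 10]  -> 2 point(s)
Affine points: 7. Add the point at infinity: total = 8.

#E(F_13) = 8


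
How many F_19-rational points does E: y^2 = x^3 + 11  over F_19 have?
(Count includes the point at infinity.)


For each x in F_19, count y with y^2 = x^3 + 0 x + 11 mod 19:
  x = 0: RHS = 11, y in [7, 12]  -> 2 point(s)
  x = 2: RHS = 0, y in [0]  -> 1 point(s)
  x = 3: RHS = 0, y in [0]  -> 1 point(s)
  x = 10: RHS = 4, y in [2, 17]  -> 2 point(s)
  x = 13: RHS = 4, y in [2, 17]  -> 2 point(s)
  x = 14: RHS = 0, y in [0]  -> 1 point(s)
  x = 15: RHS = 4, y in [2, 17]  -> 2 point(s)
Affine points: 11. Add the point at infinity: total = 12.

#E(F_19) = 12


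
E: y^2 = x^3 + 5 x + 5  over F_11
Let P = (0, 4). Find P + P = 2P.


Doubling: s = (3 x1^2 + a) / (2 y1)
s = (3*0^2 + 5) / (2*4) mod 11 = 2
x3 = s^2 - 2 x1 mod 11 = 2^2 - 2*0 = 4
y3 = s (x1 - x3) - y1 mod 11 = 2 * (0 - 4) - 4 = 10

2P = (4, 10)


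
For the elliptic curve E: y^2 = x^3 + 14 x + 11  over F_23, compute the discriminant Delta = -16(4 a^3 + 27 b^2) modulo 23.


4 a^3 + 27 b^2 = 4*14^3 + 27*11^2 = 10976 + 3267 = 14243
Delta = -16 * (14243) = -227888
Delta mod 23 = 19

Delta = 19 (mod 23)


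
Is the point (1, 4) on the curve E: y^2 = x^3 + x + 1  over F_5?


Check whether y^2 = x^3 + 1 x + 1 (mod 5) for (x, y) = (1, 4).
LHS: y^2 = 4^2 mod 5 = 1
RHS: x^3 + 1 x + 1 = 1^3 + 1*1 + 1 mod 5 = 3
LHS != RHS

No, not on the curve


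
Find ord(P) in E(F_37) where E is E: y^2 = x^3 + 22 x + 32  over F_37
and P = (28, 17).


Compute successive multiples of P until we hit O:
  1P = (28, 17)
  2P = (22, 8)
  3P = (17, 18)
  4P = (18, 9)
  5P = (2, 26)
  6P = (4, 6)
  7P = (9, 21)
  8P = (27, 12)
  ... (continuing to 42P)
  42P = O

ord(P) = 42


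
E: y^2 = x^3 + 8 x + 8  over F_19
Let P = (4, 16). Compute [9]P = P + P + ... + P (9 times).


k = 9 = 1001_2 (binary, LSB first: 1001)
Double-and-add from P = (4, 16):
  bit 0 = 1: acc = O + (4, 16) = (4, 16)
  bit 1 = 0: acc unchanged = (4, 16)
  bit 2 = 0: acc unchanged = (4, 16)
  bit 3 = 1: acc = (4, 16) + (10, 9) = (9, 12)

9P = (9, 12)


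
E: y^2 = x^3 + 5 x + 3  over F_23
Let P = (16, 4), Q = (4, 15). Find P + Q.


P != Q, so use the chord formula.
s = (y2 - y1) / (x2 - x1) = (11) / (11) mod 23 = 1
x3 = s^2 - x1 - x2 mod 23 = 1^2 - 16 - 4 = 4
y3 = s (x1 - x3) - y1 mod 23 = 1 * (16 - 4) - 4 = 8

P + Q = (4, 8)


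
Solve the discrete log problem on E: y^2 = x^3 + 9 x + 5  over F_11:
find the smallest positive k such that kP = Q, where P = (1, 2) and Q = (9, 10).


Enumerate multiples of P until we hit Q = (9, 10):
  1P = (1, 2)
  2P = (7, 2)
  3P = (3, 9)
  4P = (0, 7)
  5P = (2, 3)
  6P = (9, 1)
  7P = (6, 0)
  8P = (9, 10)
Match found at i = 8.

k = 8


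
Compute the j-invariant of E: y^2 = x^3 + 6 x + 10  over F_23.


Delta = -16(4 a^3 + 27 b^2) mod 23 = 16
-1728 * (4 a)^3 = -1728 * (4*6)^3 mod 23 = 20
j = 20 * 16^(-1) mod 23 = 7

j = 7 (mod 23)


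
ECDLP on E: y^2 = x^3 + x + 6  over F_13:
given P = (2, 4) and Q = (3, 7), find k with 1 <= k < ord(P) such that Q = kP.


Enumerate multiples of P until we hit Q = (3, 7):
  1P = (2, 4)
  2P = (9, 9)
  3P = (11, 10)
  4P = (12, 11)
  5P = (3, 7)
Match found at i = 5.

k = 5


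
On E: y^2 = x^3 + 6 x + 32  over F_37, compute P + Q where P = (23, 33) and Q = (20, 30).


P != Q, so use the chord formula.
s = (y2 - y1) / (x2 - x1) = (34) / (34) mod 37 = 1
x3 = s^2 - x1 - x2 mod 37 = 1^2 - 23 - 20 = 32
y3 = s (x1 - x3) - y1 mod 37 = 1 * (23 - 32) - 33 = 32

P + Q = (32, 32)


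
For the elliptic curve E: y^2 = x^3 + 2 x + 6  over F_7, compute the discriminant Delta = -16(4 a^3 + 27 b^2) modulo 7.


4 a^3 + 27 b^2 = 4*2^3 + 27*6^2 = 32 + 972 = 1004
Delta = -16 * (1004) = -16064
Delta mod 7 = 1

Delta = 1 (mod 7)


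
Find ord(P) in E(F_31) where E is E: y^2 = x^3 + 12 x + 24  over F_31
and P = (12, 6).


Compute successive multiples of P until we hit O:
  1P = (12, 6)
  2P = (12, 25)
  3P = O

ord(P) = 3


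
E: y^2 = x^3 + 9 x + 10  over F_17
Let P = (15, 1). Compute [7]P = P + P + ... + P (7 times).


k = 7 = 111_2 (binary, LSB first: 111)
Double-and-add from P = (15, 1):
  bit 0 = 1: acc = O + (15, 1) = (15, 1)
  bit 1 = 1: acc = (15, 1) + (8, 13) = (7, 12)
  bit 2 = 1: acc = (7, 12) + (3, 8) = (8, 4)

7P = (8, 4)


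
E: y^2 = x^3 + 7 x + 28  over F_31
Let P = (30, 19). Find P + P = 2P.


Doubling: s = (3 x1^2 + a) / (2 y1)
s = (3*30^2 + 7) / (2*19) mod 31 = 28
x3 = s^2 - 2 x1 mod 31 = 28^2 - 2*30 = 11
y3 = s (x1 - x3) - y1 mod 31 = 28 * (30 - 11) - 19 = 17

2P = (11, 17)


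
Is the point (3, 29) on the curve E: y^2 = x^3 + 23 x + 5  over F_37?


Check whether y^2 = x^3 + 23 x + 5 (mod 37) for (x, y) = (3, 29).
LHS: y^2 = 29^2 mod 37 = 27
RHS: x^3 + 23 x + 5 = 3^3 + 23*3 + 5 mod 37 = 27
LHS = RHS

Yes, on the curve


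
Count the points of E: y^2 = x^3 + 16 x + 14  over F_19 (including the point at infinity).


For each x in F_19, count y with y^2 = x^3 + 16 x + 14 mod 19:
  x = 2: RHS = 16, y in [4, 15]  -> 2 point(s)
  x = 4: RHS = 9, y in [3, 16]  -> 2 point(s)
  x = 11: RHS = 1, y in [1, 18]  -> 2 point(s)
  x = 13: RHS = 6, y in [5, 14]  -> 2 point(s)
  x = 15: RHS = 0, y in [0]  -> 1 point(s)
  x = 18: RHS = 16, y in [4, 15]  -> 2 point(s)
Affine points: 11. Add the point at infinity: total = 12.

#E(F_19) = 12


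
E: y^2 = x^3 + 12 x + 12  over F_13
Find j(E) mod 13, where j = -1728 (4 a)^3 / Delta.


Delta = -16(4 a^3 + 27 b^2) mod 13 = 9
-1728 * (4 a)^3 = -1728 * (4*12)^3 mod 13 = 1
j = 1 * 9^(-1) mod 13 = 3

j = 3 (mod 13)


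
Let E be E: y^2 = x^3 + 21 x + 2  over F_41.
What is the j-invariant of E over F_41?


Delta = -16(4 a^3 + 27 b^2) mod 41 = 27
-1728 * (4 a)^3 = -1728 * (4*21)^3 mod 41 = 34
j = 34 * 27^(-1) mod 41 = 21

j = 21 (mod 41)


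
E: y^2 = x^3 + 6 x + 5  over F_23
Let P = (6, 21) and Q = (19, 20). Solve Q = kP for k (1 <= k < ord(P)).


Enumerate multiples of P until we hit Q = (19, 20):
  1P = (6, 21)
  2P = (1, 9)
  3P = (19, 3)
  4P = (4, 1)
  5P = (21, 13)
  6P = (20, 11)
  7P = (13, 7)
  8P = (8, 6)
  9P = (2, 18)
  10P = (17, 11)
  11P = (9, 11)
  12P = (14, 21)
  13P = (3, 2)
  14P = (3, 21)
  15P = (14, 2)
  16P = (9, 12)
  17P = (17, 12)
  18P = (2, 5)
  19P = (8, 17)
  20P = (13, 16)
  21P = (20, 12)
  22P = (21, 10)
  23P = (4, 22)
  24P = (19, 20)
Match found at i = 24.

k = 24


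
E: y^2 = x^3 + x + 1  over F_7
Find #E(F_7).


For each x in F_7, count y with y^2 = x^3 + 1 x + 1 mod 7:
  x = 0: RHS = 1, y in [1, 6]  -> 2 point(s)
  x = 2: RHS = 4, y in [2, 5]  -> 2 point(s)
Affine points: 4. Add the point at infinity: total = 5.

#E(F_7) = 5


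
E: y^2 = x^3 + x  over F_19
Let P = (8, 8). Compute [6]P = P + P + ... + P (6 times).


k = 6 = 110_2 (binary, LSB first: 011)
Double-and-add from P = (8, 8):
  bit 0 = 0: acc unchanged = O
  bit 1 = 1: acc = O + (4, 7) = (4, 7)
  bit 2 = 1: acc = (4, 7) + (9, 4) = (17, 16)

6P = (17, 16)


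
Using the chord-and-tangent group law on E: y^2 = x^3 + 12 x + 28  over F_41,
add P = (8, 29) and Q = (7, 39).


P != Q, so use the chord formula.
s = (y2 - y1) / (x2 - x1) = (10) / (40) mod 41 = 31
x3 = s^2 - x1 - x2 mod 41 = 31^2 - 8 - 7 = 3
y3 = s (x1 - x3) - y1 mod 41 = 31 * (8 - 3) - 29 = 3

P + Q = (3, 3)


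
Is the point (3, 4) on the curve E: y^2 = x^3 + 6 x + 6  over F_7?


Check whether y^2 = x^3 + 6 x + 6 (mod 7) for (x, y) = (3, 4).
LHS: y^2 = 4^2 mod 7 = 2
RHS: x^3 + 6 x + 6 = 3^3 + 6*3 + 6 mod 7 = 2
LHS = RHS

Yes, on the curve


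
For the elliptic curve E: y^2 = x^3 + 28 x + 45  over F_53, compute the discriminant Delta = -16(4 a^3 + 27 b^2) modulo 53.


4 a^3 + 27 b^2 = 4*28^3 + 27*45^2 = 87808 + 54675 = 142483
Delta = -16 * (142483) = -2279728
Delta mod 53 = 14

Delta = 14 (mod 53)


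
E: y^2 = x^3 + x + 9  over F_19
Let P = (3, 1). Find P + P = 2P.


Doubling: s = (3 x1^2 + a) / (2 y1)
s = (3*3^2 + 1) / (2*1) mod 19 = 14
x3 = s^2 - 2 x1 mod 19 = 14^2 - 2*3 = 0
y3 = s (x1 - x3) - y1 mod 19 = 14 * (3 - 0) - 1 = 3

2P = (0, 3)


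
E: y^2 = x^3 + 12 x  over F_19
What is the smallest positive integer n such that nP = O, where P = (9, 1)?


Compute successive multiples of P until we hit O:
  1P = (9, 1)
  2P = (17, 5)
  3P = (17, 14)
  4P = (9, 18)
  5P = O

ord(P) = 5


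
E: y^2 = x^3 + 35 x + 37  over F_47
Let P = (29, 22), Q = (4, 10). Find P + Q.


P != Q, so use the chord formula.
s = (y2 - y1) / (x2 - x1) = (35) / (22) mod 47 = 8
x3 = s^2 - x1 - x2 mod 47 = 8^2 - 29 - 4 = 31
y3 = s (x1 - x3) - y1 mod 47 = 8 * (29 - 31) - 22 = 9

P + Q = (31, 9)


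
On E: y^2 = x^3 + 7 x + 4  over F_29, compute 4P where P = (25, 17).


k = 4 = 100_2 (binary, LSB first: 001)
Double-and-add from P = (25, 17):
  bit 0 = 0: acc unchanged = O
  bit 1 = 0: acc unchanged = O
  bit 2 = 1: acc = O + (19, 6) = (19, 6)

4P = (19, 6)


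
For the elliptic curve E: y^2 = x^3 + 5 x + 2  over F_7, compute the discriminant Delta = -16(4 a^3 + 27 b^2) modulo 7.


4 a^3 + 27 b^2 = 4*5^3 + 27*2^2 = 500 + 108 = 608
Delta = -16 * (608) = -9728
Delta mod 7 = 2

Delta = 2 (mod 7)


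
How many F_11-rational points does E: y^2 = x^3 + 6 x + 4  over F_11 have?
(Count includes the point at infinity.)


For each x in F_11, count y with y^2 = x^3 + 6 x + 4 mod 11:
  x = 0: RHS = 4, y in [2, 9]  -> 2 point(s)
  x = 1: RHS = 0, y in [0]  -> 1 point(s)
  x = 3: RHS = 5, y in [4, 7]  -> 2 point(s)
  x = 4: RHS = 4, y in [2, 9]  -> 2 point(s)
  x = 5: RHS = 5, y in [4, 7]  -> 2 point(s)
  x = 6: RHS = 3, y in [5, 6]  -> 2 point(s)
  x = 7: RHS = 4, y in [2, 9]  -> 2 point(s)
  x = 8: RHS = 3, y in [5, 6]  -> 2 point(s)
Affine points: 15. Add the point at infinity: total = 16.

#E(F_11) = 16


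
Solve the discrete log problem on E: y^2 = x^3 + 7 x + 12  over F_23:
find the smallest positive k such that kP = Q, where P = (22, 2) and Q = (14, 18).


Enumerate multiples of P until we hit Q = (14, 18):
  1P = (22, 2)
  2P = (14, 18)
Match found at i = 2.

k = 2


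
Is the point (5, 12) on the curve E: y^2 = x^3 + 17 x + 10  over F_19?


Check whether y^2 = x^3 + 17 x + 10 (mod 19) for (x, y) = (5, 12).
LHS: y^2 = 12^2 mod 19 = 11
RHS: x^3 + 17 x + 10 = 5^3 + 17*5 + 10 mod 19 = 11
LHS = RHS

Yes, on the curve


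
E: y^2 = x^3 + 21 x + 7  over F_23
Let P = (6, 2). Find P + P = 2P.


Doubling: s = (3 x1^2 + a) / (2 y1)
s = (3*6^2 + 21) / (2*2) mod 23 = 15
x3 = s^2 - 2 x1 mod 23 = 15^2 - 2*6 = 6
y3 = s (x1 - x3) - y1 mod 23 = 15 * (6 - 6) - 2 = 21

2P = (6, 21)


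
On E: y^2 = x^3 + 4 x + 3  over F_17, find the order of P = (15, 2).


Compute successive multiples of P until we hit O:
  1P = (15, 2)
  2P = (3, 12)
  3P = (3, 5)
  4P = (15, 15)
  5P = O

ord(P) = 5


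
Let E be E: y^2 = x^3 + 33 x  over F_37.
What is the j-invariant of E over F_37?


Delta = -16(4 a^3 + 27 b^2) mod 37 = 26
-1728 * (4 a)^3 = -1728 * (4*33)^3 mod 37 = 10
j = 10 * 26^(-1) mod 37 = 26

j = 26 (mod 37)


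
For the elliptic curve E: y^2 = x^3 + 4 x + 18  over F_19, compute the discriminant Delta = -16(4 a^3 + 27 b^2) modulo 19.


4 a^3 + 27 b^2 = 4*4^3 + 27*18^2 = 256 + 8748 = 9004
Delta = -16 * (9004) = -144064
Delta mod 19 = 13

Delta = 13 (mod 19)


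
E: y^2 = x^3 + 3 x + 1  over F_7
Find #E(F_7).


For each x in F_7, count y with y^2 = x^3 + 3 x + 1 mod 7:
  x = 0: RHS = 1, y in [1, 6]  -> 2 point(s)
  x = 2: RHS = 1, y in [1, 6]  -> 2 point(s)
  x = 3: RHS = 2, y in [3, 4]  -> 2 point(s)
  x = 4: RHS = 0, y in [0]  -> 1 point(s)
  x = 5: RHS = 1, y in [1, 6]  -> 2 point(s)
  x = 6: RHS = 4, y in [2, 5]  -> 2 point(s)
Affine points: 11. Add the point at infinity: total = 12.

#E(F_7) = 12


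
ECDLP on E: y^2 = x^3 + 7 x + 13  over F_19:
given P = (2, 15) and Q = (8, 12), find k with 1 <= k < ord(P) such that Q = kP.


Enumerate multiples of P until we hit Q = (8, 12):
  1P = (2, 15)
  2P = (15, 4)
  3P = (8, 12)
Match found at i = 3.

k = 3


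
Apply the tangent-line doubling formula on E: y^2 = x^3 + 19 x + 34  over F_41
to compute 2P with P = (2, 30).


Doubling: s = (3 x1^2 + a) / (2 y1)
s = (3*2^2 + 19) / (2*30) mod 41 = 34
x3 = s^2 - 2 x1 mod 41 = 34^2 - 2*2 = 4
y3 = s (x1 - x3) - y1 mod 41 = 34 * (2 - 4) - 30 = 25

2P = (4, 25)


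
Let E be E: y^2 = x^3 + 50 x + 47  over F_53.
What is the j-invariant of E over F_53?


Delta = -16(4 a^3 + 27 b^2) mod 53 = 9
-1728 * (4 a)^3 = -1728 * (4*50)^3 mod 53 = 17
j = 17 * 9^(-1) mod 53 = 49

j = 49 (mod 53)


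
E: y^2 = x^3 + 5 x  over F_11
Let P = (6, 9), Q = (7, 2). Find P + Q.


P != Q, so use the chord formula.
s = (y2 - y1) / (x2 - x1) = (4) / (1) mod 11 = 4
x3 = s^2 - x1 - x2 mod 11 = 4^2 - 6 - 7 = 3
y3 = s (x1 - x3) - y1 mod 11 = 4 * (6 - 3) - 9 = 3

P + Q = (3, 3)


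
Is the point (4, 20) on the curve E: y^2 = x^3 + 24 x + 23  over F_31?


Check whether y^2 = x^3 + 24 x + 23 (mod 31) for (x, y) = (4, 20).
LHS: y^2 = 20^2 mod 31 = 28
RHS: x^3 + 24 x + 23 = 4^3 + 24*4 + 23 mod 31 = 28
LHS = RHS

Yes, on the curve


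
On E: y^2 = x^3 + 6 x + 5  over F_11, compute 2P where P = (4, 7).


k = 2 = 10_2 (binary, LSB first: 01)
Double-and-add from P = (4, 7):
  bit 0 = 0: acc unchanged = O
  bit 1 = 1: acc = O + (8, 9) = (8, 9)

2P = (8, 9)


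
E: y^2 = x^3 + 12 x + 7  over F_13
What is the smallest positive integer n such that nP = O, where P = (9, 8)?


Compute successive multiples of P until we hit O:
  1P = (9, 8)
  2P = (5, 7)
  3P = (8, 2)
  4P = (6, 10)
  5P = (10, 10)
  6P = (11, 1)
  7P = (2, 0)
  8P = (11, 12)
  ... (continuing to 14P)
  14P = O

ord(P) = 14


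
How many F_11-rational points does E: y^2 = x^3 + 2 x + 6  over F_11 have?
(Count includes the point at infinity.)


For each x in F_11, count y with y^2 = x^3 + 2 x + 6 mod 11:
  x = 1: RHS = 9, y in [3, 8]  -> 2 point(s)
  x = 4: RHS = 1, y in [1, 10]  -> 2 point(s)
  x = 5: RHS = 9, y in [3, 8]  -> 2 point(s)
  x = 6: RHS = 3, y in [5, 6]  -> 2 point(s)
  x = 7: RHS = 0, y in [0]  -> 1 point(s)
  x = 9: RHS = 5, y in [4, 7]  -> 2 point(s)
  x = 10: RHS = 3, y in [5, 6]  -> 2 point(s)
Affine points: 13. Add the point at infinity: total = 14.

#E(F_11) = 14


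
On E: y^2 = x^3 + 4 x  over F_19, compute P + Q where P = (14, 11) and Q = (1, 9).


P != Q, so use the chord formula.
s = (y2 - y1) / (x2 - x1) = (17) / (6) mod 19 = 6
x3 = s^2 - x1 - x2 mod 19 = 6^2 - 14 - 1 = 2
y3 = s (x1 - x3) - y1 mod 19 = 6 * (14 - 2) - 11 = 4

P + Q = (2, 4)


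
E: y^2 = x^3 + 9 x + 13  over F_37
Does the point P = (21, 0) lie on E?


Check whether y^2 = x^3 + 9 x + 13 (mod 37) for (x, y) = (21, 0).
LHS: y^2 = 0^2 mod 37 = 0
RHS: x^3 + 9 x + 13 = 21^3 + 9*21 + 13 mod 37 = 28
LHS != RHS

No, not on the curve


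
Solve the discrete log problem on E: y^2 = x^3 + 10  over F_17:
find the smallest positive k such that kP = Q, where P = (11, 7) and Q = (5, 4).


Enumerate multiples of P until we hit Q = (5, 4):
  1P = (11, 7)
  2P = (16, 3)
  3P = (9, 5)
  4P = (15, 6)
  5P = (7, 9)
  6P = (12, 2)
  7P = (2, 16)
  8P = (5, 4)
Match found at i = 8.

k = 8


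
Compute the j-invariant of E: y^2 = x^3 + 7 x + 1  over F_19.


Delta = -16(4 a^3 + 27 b^2) mod 19 = 17
-1728 * (4 a)^3 = -1728 * (4*7)^3 mod 19 = 7
j = 7 * 17^(-1) mod 19 = 6

j = 6 (mod 19)


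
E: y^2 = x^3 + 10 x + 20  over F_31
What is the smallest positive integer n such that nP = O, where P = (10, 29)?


Compute successive multiples of P until we hit O:
  1P = (10, 29)
  2P = (11, 2)
  3P = (26, 0)
  4P = (11, 29)
  5P = (10, 2)
  6P = O

ord(P) = 6


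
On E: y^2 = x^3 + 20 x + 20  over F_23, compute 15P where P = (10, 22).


k = 15 = 1111_2 (binary, LSB first: 1111)
Double-and-add from P = (10, 22):
  bit 0 = 1: acc = O + (10, 22) = (10, 22)
  bit 1 = 1: acc = (10, 22) + (4, 7) = (21, 8)
  bit 2 = 1: acc = (21, 8) + (17, 12) = (9, 3)
  bit 3 = 1: acc = (9, 3) + (20, 18) = (20, 5)

15P = (20, 5)


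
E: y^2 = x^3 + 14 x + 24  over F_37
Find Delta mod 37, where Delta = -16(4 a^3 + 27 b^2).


4 a^3 + 27 b^2 = 4*14^3 + 27*24^2 = 10976 + 15552 = 26528
Delta = -16 * (26528) = -424448
Delta mod 37 = 16

Delta = 16 (mod 37)


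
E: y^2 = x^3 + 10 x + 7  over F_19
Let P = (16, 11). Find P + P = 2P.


Doubling: s = (3 x1^2 + a) / (2 y1)
s = (3*16^2 + 10) / (2*11) mod 19 = 6
x3 = s^2 - 2 x1 mod 19 = 6^2 - 2*16 = 4
y3 = s (x1 - x3) - y1 mod 19 = 6 * (16 - 4) - 11 = 4

2P = (4, 4)


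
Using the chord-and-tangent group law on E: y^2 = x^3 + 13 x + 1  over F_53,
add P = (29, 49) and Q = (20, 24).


P != Q, so use the chord formula.
s = (y2 - y1) / (x2 - x1) = (28) / (44) mod 53 = 44
x3 = s^2 - x1 - x2 mod 53 = 44^2 - 29 - 20 = 32
y3 = s (x1 - x3) - y1 mod 53 = 44 * (29 - 32) - 49 = 31

P + Q = (32, 31)


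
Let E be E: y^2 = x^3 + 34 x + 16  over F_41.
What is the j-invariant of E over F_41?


Delta = -16(4 a^3 + 27 b^2) mod 41 = 2
-1728 * (4 a)^3 = -1728 * (4*34)^3 mod 41 = 20
j = 20 * 2^(-1) mod 41 = 10

j = 10 (mod 41)


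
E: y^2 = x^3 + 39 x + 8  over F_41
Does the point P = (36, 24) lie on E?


Check whether y^2 = x^3 + 39 x + 8 (mod 41) for (x, y) = (36, 24).
LHS: y^2 = 24^2 mod 41 = 2
RHS: x^3 + 39 x + 8 = 36^3 + 39*36 + 8 mod 41 = 16
LHS != RHS

No, not on the curve


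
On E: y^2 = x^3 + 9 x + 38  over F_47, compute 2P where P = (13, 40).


Doubling: s = (3 x1^2 + a) / (2 y1)
s = (3*13^2 + 9) / (2*40) mod 47 = 37
x3 = s^2 - 2 x1 mod 47 = 37^2 - 2*13 = 27
y3 = s (x1 - x3) - y1 mod 47 = 37 * (13 - 27) - 40 = 6

2P = (27, 6)


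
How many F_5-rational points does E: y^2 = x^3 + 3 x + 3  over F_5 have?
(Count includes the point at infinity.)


For each x in F_5, count y with y^2 = x^3 + 3 x + 3 mod 5:
  x = 3: RHS = 4, y in [2, 3]  -> 2 point(s)
  x = 4: RHS = 4, y in [2, 3]  -> 2 point(s)
Affine points: 4. Add the point at infinity: total = 5.

#E(F_5) = 5


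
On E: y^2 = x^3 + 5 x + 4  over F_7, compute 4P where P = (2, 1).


k = 4 = 100_2 (binary, LSB first: 001)
Double-and-add from P = (2, 1):
  bit 0 = 0: acc unchanged = O
  bit 1 = 0: acc unchanged = O
  bit 2 = 1: acc = O + (2, 6) = (2, 6)

4P = (2, 6)


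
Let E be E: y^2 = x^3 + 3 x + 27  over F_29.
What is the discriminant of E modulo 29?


4 a^3 + 27 b^2 = 4*3^3 + 27*27^2 = 108 + 19683 = 19791
Delta = -16 * (19791) = -316656
Delta mod 29 = 24

Delta = 24 (mod 29)


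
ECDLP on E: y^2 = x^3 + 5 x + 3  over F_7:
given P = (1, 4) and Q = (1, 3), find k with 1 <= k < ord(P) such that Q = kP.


Enumerate multiples of P until we hit Q = (1, 3):
  1P = (1, 4)
  2P = (6, 5)
  3P = (2, 0)
  4P = (6, 2)
  5P = (1, 3)
Match found at i = 5.

k = 5


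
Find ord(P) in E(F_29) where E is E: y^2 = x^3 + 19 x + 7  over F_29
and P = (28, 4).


Compute successive multiples of P until we hit O:
  1P = (28, 4)
  2P = (15, 10)
  3P = (2, 13)
  4P = (8, 27)
  5P = (16, 17)
  6P = (19, 8)
  7P = (18, 27)
  8P = (17, 20)
  ... (continuing to 33P)
  33P = O

ord(P) = 33


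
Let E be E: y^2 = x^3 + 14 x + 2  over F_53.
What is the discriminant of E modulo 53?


4 a^3 + 27 b^2 = 4*14^3 + 27*2^2 = 10976 + 108 = 11084
Delta = -16 * (11084) = -177344
Delta mod 53 = 47

Delta = 47 (mod 53)


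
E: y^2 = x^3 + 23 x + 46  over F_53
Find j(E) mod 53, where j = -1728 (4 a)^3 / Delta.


Delta = -16(4 a^3 + 27 b^2) mod 53 = 20
-1728 * (4 a)^3 = -1728 * (4*23)^3 mod 53 = 40
j = 40 * 20^(-1) mod 53 = 2

j = 2 (mod 53)


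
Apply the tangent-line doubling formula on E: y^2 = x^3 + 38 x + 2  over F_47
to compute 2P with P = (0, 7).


Doubling: s = (3 x1^2 + a) / (2 y1)
s = (3*0^2 + 38) / (2*7) mod 47 = 43
x3 = s^2 - 2 x1 mod 47 = 43^2 - 2*0 = 16
y3 = s (x1 - x3) - y1 mod 47 = 43 * (0 - 16) - 7 = 10

2P = (16, 10)


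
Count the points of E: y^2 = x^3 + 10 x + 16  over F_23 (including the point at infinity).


For each x in F_23, count y with y^2 = x^3 + 10 x + 16 mod 23:
  x = 0: RHS = 16, y in [4, 19]  -> 2 point(s)
  x = 1: RHS = 4, y in [2, 21]  -> 2 point(s)
  x = 3: RHS = 4, y in [2, 21]  -> 2 point(s)
  x = 6: RHS = 16, y in [4, 19]  -> 2 point(s)
  x = 10: RHS = 12, y in [9, 14]  -> 2 point(s)
  x = 11: RHS = 8, y in [10, 13]  -> 2 point(s)
  x = 12: RHS = 1, y in [1, 22]  -> 2 point(s)
  x = 14: RHS = 2, y in [5, 18]  -> 2 point(s)
  x = 17: RHS = 16, y in [4, 19]  -> 2 point(s)
  x = 18: RHS = 2, y in [5, 18]  -> 2 point(s)
  x = 19: RHS = 4, y in [2, 21]  -> 2 point(s)
Affine points: 22. Add the point at infinity: total = 23.

#E(F_23) = 23


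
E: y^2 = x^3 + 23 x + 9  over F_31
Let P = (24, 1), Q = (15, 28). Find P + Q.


P != Q, so use the chord formula.
s = (y2 - y1) / (x2 - x1) = (27) / (22) mod 31 = 28
x3 = s^2 - x1 - x2 mod 31 = 28^2 - 24 - 15 = 1
y3 = s (x1 - x3) - y1 mod 31 = 28 * (24 - 1) - 1 = 23

P + Q = (1, 23)


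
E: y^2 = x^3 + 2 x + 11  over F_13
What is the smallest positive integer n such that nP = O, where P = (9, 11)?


Compute successive multiples of P until we hit O:
  1P = (9, 11)
  2P = (5, 4)
  3P = (11, 5)
  4P = (2, 7)
  5P = (1, 1)
  6P = (7, 11)
  7P = (10, 2)
  8P = (10, 11)
  ... (continuing to 15P)
  15P = O

ord(P) = 15


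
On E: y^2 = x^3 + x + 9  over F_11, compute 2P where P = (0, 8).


k = 2 = 10_2 (binary, LSB first: 01)
Double-and-add from P = (0, 8):
  bit 0 = 0: acc unchanged = O
  bit 1 = 1: acc = O + (4, 0) = (4, 0)

2P = (4, 0)


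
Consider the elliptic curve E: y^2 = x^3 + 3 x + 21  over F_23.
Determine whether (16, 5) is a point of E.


Check whether y^2 = x^3 + 3 x + 21 (mod 23) for (x, y) = (16, 5).
LHS: y^2 = 5^2 mod 23 = 2
RHS: x^3 + 3 x + 21 = 16^3 + 3*16 + 21 mod 23 = 2
LHS = RHS

Yes, on the curve


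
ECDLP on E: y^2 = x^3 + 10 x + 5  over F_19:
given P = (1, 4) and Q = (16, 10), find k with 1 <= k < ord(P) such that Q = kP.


Enumerate multiples of P until we hit Q = (16, 10):
  1P = (1, 4)
  2P = (14, 1)
  3P = (9, 11)
  4P = (16, 9)
  5P = (0, 9)
  6P = (5, 16)
  7P = (3, 9)
  8P = (7, 0)
  9P = (3, 10)
  10P = (5, 3)
  11P = (0, 10)
  12P = (16, 10)
Match found at i = 12.

k = 12


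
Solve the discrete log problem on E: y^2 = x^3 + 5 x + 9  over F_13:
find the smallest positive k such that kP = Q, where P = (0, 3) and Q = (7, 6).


Enumerate multiples of P until we hit Q = (7, 6):
  1P = (0, 3)
  2P = (9, 9)
  3P = (3, 8)
  4P = (7, 7)
  5P = (5, 9)
  6P = (11, 2)
  7P = (12, 4)
  8P = (2, 12)
  9P = (2, 1)
  10P = (12, 9)
  11P = (11, 11)
  12P = (5, 4)
  13P = (7, 6)
Match found at i = 13.

k = 13


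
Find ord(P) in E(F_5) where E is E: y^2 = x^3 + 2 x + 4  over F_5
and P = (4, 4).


Compute successive multiples of P until we hit O:
  1P = (4, 4)
  2P = (2, 1)
  3P = (0, 2)
  4P = (0, 3)
  5P = (2, 4)
  6P = (4, 1)
  7P = O

ord(P) = 7


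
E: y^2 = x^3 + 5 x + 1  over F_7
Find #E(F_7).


For each x in F_7, count y with y^2 = x^3 + 5 x + 1 mod 7:
  x = 0: RHS = 1, y in [1, 6]  -> 2 point(s)
  x = 1: RHS = 0, y in [0]  -> 1 point(s)
  x = 3: RHS = 1, y in [1, 6]  -> 2 point(s)
  x = 4: RHS = 1, y in [1, 6]  -> 2 point(s)
  x = 5: RHS = 4, y in [2, 5]  -> 2 point(s)
  x = 6: RHS = 2, y in [3, 4]  -> 2 point(s)
Affine points: 11. Add the point at infinity: total = 12.

#E(F_7) = 12


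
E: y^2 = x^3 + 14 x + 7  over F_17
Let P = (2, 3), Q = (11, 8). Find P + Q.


P != Q, so use the chord formula.
s = (y2 - y1) / (x2 - x1) = (5) / (9) mod 17 = 10
x3 = s^2 - x1 - x2 mod 17 = 10^2 - 2 - 11 = 2
y3 = s (x1 - x3) - y1 mod 17 = 10 * (2 - 2) - 3 = 14

P + Q = (2, 14)


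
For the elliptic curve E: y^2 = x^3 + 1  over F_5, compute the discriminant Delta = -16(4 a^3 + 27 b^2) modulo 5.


4 a^3 + 27 b^2 = 4*0^3 + 27*1^2 = 0 + 27 = 27
Delta = -16 * (27) = -432
Delta mod 5 = 3

Delta = 3 (mod 5)


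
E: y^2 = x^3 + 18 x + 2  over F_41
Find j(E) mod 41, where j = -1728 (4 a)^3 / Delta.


Delta = -16(4 a^3 + 27 b^2) mod 41 = 10
-1728 * (4 a)^3 = -1728 * (4*18)^3 mod 41 = 14
j = 14 * 10^(-1) mod 41 = 26

j = 26 (mod 41)


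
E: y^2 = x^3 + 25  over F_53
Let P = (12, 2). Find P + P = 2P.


Doubling: s = (3 x1^2 + a) / (2 y1)
s = (3*12^2 + 0) / (2*2) mod 53 = 2
x3 = s^2 - 2 x1 mod 53 = 2^2 - 2*12 = 33
y3 = s (x1 - x3) - y1 mod 53 = 2 * (12 - 33) - 2 = 9

2P = (33, 9)


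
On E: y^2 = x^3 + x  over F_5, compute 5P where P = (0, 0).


k = 5 = 101_2 (binary, LSB first: 101)
Double-and-add from P = (0, 0):
  bit 0 = 1: acc = O + (0, 0) = (0, 0)
  bit 1 = 0: acc unchanged = (0, 0)
  bit 2 = 1: acc = (0, 0) + O = (0, 0)

5P = (0, 0)


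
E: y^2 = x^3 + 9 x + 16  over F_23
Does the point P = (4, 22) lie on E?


Check whether y^2 = x^3 + 9 x + 16 (mod 23) for (x, y) = (4, 22).
LHS: y^2 = 22^2 mod 23 = 1
RHS: x^3 + 9 x + 16 = 4^3 + 9*4 + 16 mod 23 = 1
LHS = RHS

Yes, on the curve


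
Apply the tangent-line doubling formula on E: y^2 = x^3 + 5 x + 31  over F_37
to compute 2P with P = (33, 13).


Doubling: s = (3 x1^2 + a) / (2 y1)
s = (3*33^2 + 5) / (2*13) mod 37 = 12
x3 = s^2 - 2 x1 mod 37 = 12^2 - 2*33 = 4
y3 = s (x1 - x3) - y1 mod 37 = 12 * (33 - 4) - 13 = 2

2P = (4, 2)


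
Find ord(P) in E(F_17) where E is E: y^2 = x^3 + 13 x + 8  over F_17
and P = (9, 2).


Compute successive multiples of P until we hit O:
  1P = (9, 2)
  2P = (15, 5)
  3P = (6, 8)
  4P = (6, 9)
  5P = (15, 12)
  6P = (9, 15)
  7P = O

ord(P) = 7


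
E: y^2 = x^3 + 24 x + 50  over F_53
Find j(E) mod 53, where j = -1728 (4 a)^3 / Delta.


Delta = -16(4 a^3 + 27 b^2) mod 53 = 27
-1728 * (4 a)^3 = -1728 * (4*24)^3 mod 53 = 41
j = 41 * 27^(-1) mod 53 = 29

j = 29 (mod 53)


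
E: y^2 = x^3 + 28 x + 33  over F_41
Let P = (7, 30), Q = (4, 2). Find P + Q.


P != Q, so use the chord formula.
s = (y2 - y1) / (x2 - x1) = (13) / (38) mod 41 = 23
x3 = s^2 - x1 - x2 mod 41 = 23^2 - 7 - 4 = 26
y3 = s (x1 - x3) - y1 mod 41 = 23 * (7 - 26) - 30 = 25

P + Q = (26, 25)


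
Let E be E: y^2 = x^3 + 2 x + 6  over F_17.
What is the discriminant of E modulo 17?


4 a^3 + 27 b^2 = 4*2^3 + 27*6^2 = 32 + 972 = 1004
Delta = -16 * (1004) = -16064
Delta mod 17 = 1

Delta = 1 (mod 17)


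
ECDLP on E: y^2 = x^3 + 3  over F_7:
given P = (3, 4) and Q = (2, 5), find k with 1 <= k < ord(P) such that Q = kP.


Enumerate multiples of P until we hit Q = (2, 5):
  1P = (3, 4)
  2P = (2, 2)
  3P = (6, 4)
  4P = (5, 3)
  5P = (1, 2)
  6P = (4, 2)
  7P = (4, 5)
  8P = (1, 5)
  9P = (5, 4)
  10P = (6, 3)
  11P = (2, 5)
Match found at i = 11.

k = 11


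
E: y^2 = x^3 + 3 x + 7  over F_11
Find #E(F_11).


For each x in F_11, count y with y^2 = x^3 + 3 x + 7 mod 11:
  x = 1: RHS = 0, y in [0]  -> 1 point(s)
  x = 5: RHS = 4, y in [2, 9]  -> 2 point(s)
  x = 8: RHS = 4, y in [2, 9]  -> 2 point(s)
  x = 9: RHS = 4, y in [2, 9]  -> 2 point(s)
  x = 10: RHS = 3, y in [5, 6]  -> 2 point(s)
Affine points: 9. Add the point at infinity: total = 10.

#E(F_11) = 10


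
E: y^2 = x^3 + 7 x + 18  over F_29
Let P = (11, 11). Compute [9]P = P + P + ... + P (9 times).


k = 9 = 1001_2 (binary, LSB first: 1001)
Double-and-add from P = (11, 11):
  bit 0 = 1: acc = O + (11, 11) = (11, 11)
  bit 1 = 0: acc unchanged = (11, 11)
  bit 2 = 0: acc unchanged = (11, 11)
  bit 3 = 1: acc = (11, 11) + (17, 27) = (21, 1)

9P = (21, 1)


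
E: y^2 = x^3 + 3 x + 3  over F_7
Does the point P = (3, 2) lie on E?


Check whether y^2 = x^3 + 3 x + 3 (mod 7) for (x, y) = (3, 2).
LHS: y^2 = 2^2 mod 7 = 4
RHS: x^3 + 3 x + 3 = 3^3 + 3*3 + 3 mod 7 = 4
LHS = RHS

Yes, on the curve


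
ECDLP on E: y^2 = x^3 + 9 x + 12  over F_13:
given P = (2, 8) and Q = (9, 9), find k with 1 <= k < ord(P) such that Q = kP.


Enumerate multiples of P until we hit Q = (9, 9):
  1P = (2, 8)
  2P = (6, 3)
  3P = (9, 4)
  4P = (1, 10)
  5P = (1, 3)
  6P = (9, 9)
Match found at i = 6.

k = 6


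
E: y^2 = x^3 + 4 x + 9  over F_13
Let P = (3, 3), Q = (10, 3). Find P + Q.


P != Q, so use the chord formula.
s = (y2 - y1) / (x2 - x1) = (0) / (7) mod 13 = 0
x3 = s^2 - x1 - x2 mod 13 = 0^2 - 3 - 10 = 0
y3 = s (x1 - x3) - y1 mod 13 = 0 * (3 - 0) - 3 = 10

P + Q = (0, 10)


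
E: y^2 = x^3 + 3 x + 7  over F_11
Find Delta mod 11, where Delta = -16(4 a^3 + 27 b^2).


4 a^3 + 27 b^2 = 4*3^3 + 27*7^2 = 108 + 1323 = 1431
Delta = -16 * (1431) = -22896
Delta mod 11 = 6

Delta = 6 (mod 11)


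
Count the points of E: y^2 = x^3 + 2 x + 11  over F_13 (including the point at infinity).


For each x in F_13, count y with y^2 = x^3 + 2 x + 11 mod 13:
  x = 1: RHS = 1, y in [1, 12]  -> 2 point(s)
  x = 2: RHS = 10, y in [6, 7]  -> 2 point(s)
  x = 5: RHS = 3, y in [4, 9]  -> 2 point(s)
  x = 7: RHS = 4, y in [2, 11]  -> 2 point(s)
  x = 9: RHS = 4, y in [2, 11]  -> 2 point(s)
  x = 10: RHS = 4, y in [2, 11]  -> 2 point(s)
  x = 11: RHS = 12, y in [5, 8]  -> 2 point(s)
Affine points: 14. Add the point at infinity: total = 15.

#E(F_13) = 15


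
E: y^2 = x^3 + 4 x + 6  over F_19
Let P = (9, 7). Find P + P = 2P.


Doubling: s = (3 x1^2 + a) / (2 y1)
s = (3*9^2 + 4) / (2*7) mod 19 = 0
x3 = s^2 - 2 x1 mod 19 = 0^2 - 2*9 = 1
y3 = s (x1 - x3) - y1 mod 19 = 0 * (9 - 1) - 7 = 12

2P = (1, 12)
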